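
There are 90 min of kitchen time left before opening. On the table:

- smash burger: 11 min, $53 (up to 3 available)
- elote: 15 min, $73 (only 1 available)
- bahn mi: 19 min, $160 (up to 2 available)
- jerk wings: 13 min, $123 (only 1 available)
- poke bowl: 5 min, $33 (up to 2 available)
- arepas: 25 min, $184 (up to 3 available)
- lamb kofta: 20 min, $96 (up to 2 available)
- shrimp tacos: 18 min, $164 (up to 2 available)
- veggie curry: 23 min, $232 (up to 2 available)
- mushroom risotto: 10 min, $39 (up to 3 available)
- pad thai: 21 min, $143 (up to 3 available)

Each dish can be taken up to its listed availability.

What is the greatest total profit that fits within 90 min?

825

Taking the top-ratio dishes first gives jerk wings + 2×poke bowl + shrimp tacos + 2×veggie curry for 817 (87 min).
Dropping jerk wings and poke bowl frees 18 min; slotting in shrimp tacos (18 min) lifts the total to 825 at 87 min.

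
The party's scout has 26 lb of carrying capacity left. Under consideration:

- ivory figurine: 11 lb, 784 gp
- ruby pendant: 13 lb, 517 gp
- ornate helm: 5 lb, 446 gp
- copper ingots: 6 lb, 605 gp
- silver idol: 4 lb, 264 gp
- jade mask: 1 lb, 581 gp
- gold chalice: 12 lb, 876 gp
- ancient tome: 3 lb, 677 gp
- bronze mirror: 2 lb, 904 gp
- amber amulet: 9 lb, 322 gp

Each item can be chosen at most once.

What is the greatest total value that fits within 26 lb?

Density check — jade mask 581.00, bronze mirror 452.00, ancient tome 225.67, copper ingots 100.83 are the best per lb.
Greedy by ratio would take ornate helm + copper ingots + silver idol + jade mask + ancient tome + bronze mirror: 21 lb used, total 3477.
Dropping copper ingots frees 6 lb; slotting in ivory figurine (11 lb) lifts the total to 3656 at 26 lb.

3656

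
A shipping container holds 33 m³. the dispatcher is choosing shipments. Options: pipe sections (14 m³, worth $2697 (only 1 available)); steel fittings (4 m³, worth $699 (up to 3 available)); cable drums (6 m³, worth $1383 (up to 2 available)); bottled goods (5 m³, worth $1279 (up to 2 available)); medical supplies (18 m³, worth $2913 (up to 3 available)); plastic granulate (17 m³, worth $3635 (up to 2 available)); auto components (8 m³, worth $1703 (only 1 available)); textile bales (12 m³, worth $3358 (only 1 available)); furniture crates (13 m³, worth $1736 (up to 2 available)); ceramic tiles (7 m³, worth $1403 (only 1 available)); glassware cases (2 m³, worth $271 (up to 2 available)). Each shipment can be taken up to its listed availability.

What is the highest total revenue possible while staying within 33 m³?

Greedy by ratio would take steel fittings + cable drums + 2×bottled goods + textile bales: 32 m³ used, total 7998.
The 5 m³ tied up in bottled goods is better spent on cable drums — total rises to 8102 (33 m³).
That's the maximum — no swap from here does better than 8102.

8102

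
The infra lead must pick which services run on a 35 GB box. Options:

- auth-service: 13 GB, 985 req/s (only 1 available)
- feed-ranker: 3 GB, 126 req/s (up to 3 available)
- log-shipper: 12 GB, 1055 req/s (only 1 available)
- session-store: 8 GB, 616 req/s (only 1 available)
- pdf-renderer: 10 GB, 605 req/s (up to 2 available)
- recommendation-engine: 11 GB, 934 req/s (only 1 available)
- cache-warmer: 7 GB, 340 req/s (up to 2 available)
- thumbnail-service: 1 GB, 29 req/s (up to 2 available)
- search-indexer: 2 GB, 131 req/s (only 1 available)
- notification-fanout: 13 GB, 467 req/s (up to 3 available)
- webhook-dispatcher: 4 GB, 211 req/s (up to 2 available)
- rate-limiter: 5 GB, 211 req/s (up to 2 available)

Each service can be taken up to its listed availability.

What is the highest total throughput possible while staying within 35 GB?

2816

Ranking by ratio (throughput/GB): log-shipper 87.92, recommendation-engine 84.91, session-store 77.00.
A density-first pass picks log-shipper + session-store + recommendation-engine + 2×thumbnail-service + search-indexer — 2794 at 35 GB.
Dropping 2×thumbnail-service and search-indexer frees 4 GB; slotting in webhook-dispatcher (4 GB) lifts the total to 2816 at 35 GB.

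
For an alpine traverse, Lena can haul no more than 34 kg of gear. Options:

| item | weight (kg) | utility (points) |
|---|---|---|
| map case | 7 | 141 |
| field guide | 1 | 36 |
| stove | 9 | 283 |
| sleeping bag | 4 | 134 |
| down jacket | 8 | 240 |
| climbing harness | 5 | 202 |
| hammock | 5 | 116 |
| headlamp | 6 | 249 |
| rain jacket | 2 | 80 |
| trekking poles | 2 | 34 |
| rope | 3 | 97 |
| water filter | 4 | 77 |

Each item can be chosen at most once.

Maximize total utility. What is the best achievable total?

1188

A density-first pass picks field guide + stove + sleeping bag + climbing harness + headlamp + rain jacket + rope + water filter — 1158 at 34 kg.
Dropping field guide and rope and water filter frees 8 kg; slotting in down jacket (8 kg) lifts the total to 1188 at 34 kg.
The closest alternative, field guide + stove + down jacket + climbing harness + headlamp + rain jacket + rope, reaches only 1187.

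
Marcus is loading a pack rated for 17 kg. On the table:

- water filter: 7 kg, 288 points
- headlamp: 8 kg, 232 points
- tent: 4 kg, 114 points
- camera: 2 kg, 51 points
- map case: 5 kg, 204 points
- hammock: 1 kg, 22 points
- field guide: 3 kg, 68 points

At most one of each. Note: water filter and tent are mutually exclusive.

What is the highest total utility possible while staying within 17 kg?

611

By utility per kg: water filter 41.14, map case 40.80, headlamp 29.00, tent 28.50 lead.
Water filter + camera + map case + field guide uses 17 of the 17 kg and totals 611.
An exhaustive check of the 128 subsets confirms 611.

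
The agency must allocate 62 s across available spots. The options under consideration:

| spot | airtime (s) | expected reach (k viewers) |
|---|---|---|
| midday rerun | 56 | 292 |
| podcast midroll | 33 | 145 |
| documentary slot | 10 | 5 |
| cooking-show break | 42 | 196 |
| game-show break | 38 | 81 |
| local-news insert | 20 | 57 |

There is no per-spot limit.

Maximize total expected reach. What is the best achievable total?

Taking midday rerun: 56 s used, 292 in expected reach.
The spare 6 s is too small for any remaining spot, and no exchange beats 292.

292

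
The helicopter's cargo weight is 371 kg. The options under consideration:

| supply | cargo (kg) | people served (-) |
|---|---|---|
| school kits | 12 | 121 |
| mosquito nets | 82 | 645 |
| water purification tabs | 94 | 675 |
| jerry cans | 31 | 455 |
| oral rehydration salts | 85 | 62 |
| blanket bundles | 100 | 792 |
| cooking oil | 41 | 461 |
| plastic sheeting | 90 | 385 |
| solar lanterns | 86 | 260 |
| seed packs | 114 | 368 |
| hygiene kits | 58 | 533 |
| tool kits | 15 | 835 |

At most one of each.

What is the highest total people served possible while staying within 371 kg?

By people served per kg: tool kits 55.67, jerry cans 14.68, cooking oil 11.24, school kits 10.08 lead.
A density-first pass picks school kits + mosquito nets + jerry cans + blanket bundles + cooking oil + hygiene kits + tool kits — 3842 at 339 kg.
Replace mosquito nets with water purification tabs: the trade gains 30 net, giving 3872 at 351 kg.
Next best is mosquito nets + water purification tabs + jerry cans + blanket bundles + cooking oil + tool kits at 3863 (363 kg) — short by 9.

3872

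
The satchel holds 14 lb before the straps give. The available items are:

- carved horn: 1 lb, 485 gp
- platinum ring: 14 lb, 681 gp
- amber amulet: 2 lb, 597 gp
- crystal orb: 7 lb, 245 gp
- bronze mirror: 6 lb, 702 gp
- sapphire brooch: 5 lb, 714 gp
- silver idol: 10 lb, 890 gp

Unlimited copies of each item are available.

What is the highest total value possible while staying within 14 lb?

6790

Taking 14×carved horn: 14 lb used, 6790 in value.
Every other selection either busts 14 lb or fails to beat 6790.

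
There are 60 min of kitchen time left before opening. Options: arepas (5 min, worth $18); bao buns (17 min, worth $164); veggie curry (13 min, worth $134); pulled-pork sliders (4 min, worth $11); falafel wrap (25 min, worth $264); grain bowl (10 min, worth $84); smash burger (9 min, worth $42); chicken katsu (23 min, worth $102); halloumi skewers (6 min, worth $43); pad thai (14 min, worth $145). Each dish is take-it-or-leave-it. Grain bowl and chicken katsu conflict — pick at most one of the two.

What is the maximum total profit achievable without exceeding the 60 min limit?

586

Density check — falafel wrap 10.56, pad thai 10.36, veggie curry 10.31, bao buns 9.65 are the best per min.
Veggie curry + falafel wrap + halloumi skewers + pad thai uses 58 of the 60 min and totals 586.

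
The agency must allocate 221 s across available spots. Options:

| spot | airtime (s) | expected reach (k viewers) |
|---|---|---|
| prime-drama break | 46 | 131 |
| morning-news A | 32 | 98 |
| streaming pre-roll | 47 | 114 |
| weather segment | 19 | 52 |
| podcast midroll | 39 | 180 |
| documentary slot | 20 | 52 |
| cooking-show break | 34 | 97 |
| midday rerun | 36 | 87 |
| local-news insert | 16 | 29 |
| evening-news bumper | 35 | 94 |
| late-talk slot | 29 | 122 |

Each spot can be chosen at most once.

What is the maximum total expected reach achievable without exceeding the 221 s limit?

732

Prime-drama break + morning-news A + weather segment + podcast midroll + documentary slot + cooking-show break + late-talk slot uses 219 of the 221 s and totals 732.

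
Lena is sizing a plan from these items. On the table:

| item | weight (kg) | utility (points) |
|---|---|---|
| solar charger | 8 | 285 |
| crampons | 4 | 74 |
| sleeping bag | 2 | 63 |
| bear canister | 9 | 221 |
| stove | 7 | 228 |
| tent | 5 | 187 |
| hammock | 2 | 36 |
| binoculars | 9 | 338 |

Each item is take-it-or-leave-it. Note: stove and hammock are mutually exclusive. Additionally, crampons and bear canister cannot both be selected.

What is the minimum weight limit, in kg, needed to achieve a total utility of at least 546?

16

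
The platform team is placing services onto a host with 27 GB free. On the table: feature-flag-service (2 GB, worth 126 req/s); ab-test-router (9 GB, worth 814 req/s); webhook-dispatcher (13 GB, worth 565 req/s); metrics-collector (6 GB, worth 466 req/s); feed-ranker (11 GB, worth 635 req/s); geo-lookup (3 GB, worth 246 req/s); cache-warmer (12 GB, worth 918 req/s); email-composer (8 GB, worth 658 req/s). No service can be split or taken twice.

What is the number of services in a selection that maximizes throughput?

3

Best achievable throughput is 2198.
ab-test-router + metrics-collector + cache-warmer hits 2198 at 27 GB.
Any selection reaching 2198 contains exactly 3 services.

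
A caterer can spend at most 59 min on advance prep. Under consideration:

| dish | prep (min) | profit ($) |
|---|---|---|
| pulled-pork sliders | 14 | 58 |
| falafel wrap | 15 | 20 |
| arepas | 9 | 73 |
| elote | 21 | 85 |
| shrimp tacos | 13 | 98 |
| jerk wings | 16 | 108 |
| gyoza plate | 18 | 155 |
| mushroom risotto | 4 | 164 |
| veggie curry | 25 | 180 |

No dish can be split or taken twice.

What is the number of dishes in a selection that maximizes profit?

4

The maximum profit within 59 min is 572.
For example arepas + gyoza plate + mushroom risotto + veggie curry achieves it, using 56 min.
Every optimal selection uses 4 dishes.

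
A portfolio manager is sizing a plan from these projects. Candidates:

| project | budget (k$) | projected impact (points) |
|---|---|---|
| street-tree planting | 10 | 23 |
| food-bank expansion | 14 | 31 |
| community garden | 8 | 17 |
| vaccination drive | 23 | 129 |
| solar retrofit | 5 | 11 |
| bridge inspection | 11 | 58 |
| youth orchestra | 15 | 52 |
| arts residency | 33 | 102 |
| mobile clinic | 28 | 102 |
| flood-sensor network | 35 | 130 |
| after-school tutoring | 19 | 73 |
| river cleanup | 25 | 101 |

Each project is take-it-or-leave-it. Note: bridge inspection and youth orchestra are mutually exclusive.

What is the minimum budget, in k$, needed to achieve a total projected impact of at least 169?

Look for the lowest-budget combination reaching 169.
vaccination drive + bridge inspection: 187 projected impact at 34 k$.
No combination under 34 k$ hits 169.

34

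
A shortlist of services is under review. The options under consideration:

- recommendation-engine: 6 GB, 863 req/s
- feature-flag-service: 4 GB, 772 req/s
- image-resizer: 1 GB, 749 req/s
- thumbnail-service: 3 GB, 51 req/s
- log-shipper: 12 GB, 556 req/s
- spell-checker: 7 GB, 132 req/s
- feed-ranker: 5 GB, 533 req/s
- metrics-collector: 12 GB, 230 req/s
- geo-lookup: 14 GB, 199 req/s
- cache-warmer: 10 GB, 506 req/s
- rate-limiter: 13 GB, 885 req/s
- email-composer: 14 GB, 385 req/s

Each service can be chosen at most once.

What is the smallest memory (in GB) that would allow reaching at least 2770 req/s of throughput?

16

Need the lightest bundle worth ≥ 2770.
recommendation-engine + feature-flag-service + image-resizer + feed-ranker: 2917 throughput at 16 GB.
Any bundle with less than 16 GB falls short of 2770.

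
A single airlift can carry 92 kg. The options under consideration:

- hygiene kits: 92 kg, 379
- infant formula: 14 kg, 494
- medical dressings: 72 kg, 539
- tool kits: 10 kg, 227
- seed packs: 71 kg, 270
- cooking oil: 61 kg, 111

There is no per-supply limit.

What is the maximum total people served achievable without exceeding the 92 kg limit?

The ratio ordering already packs tightly: 6×infant formula, 84 kg, 2964.
Nothing else within 92 kg beats 2964.

2964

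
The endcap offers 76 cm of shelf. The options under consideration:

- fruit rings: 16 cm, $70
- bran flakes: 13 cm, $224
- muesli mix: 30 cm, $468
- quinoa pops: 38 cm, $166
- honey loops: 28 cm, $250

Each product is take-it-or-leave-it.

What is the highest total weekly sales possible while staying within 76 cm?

942

By weekly sales per cm: bran flakes 17.23, muesli mix 15.60, honey loops 8.93 lead.
Best packing: bran flakes + muesli mix + honey loops — 71 cm, 942 total.
An exhaustive check of the 32 subsets confirms 942.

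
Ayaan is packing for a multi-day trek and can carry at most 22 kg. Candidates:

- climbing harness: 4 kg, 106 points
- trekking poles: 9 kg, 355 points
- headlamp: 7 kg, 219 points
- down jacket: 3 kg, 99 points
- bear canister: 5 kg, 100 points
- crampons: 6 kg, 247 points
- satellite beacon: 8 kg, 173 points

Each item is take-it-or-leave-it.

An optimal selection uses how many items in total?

3

Best achievable utility is 821.
For example trekking poles + headlamp + crampons achieves it, using 22 kg.
Every optimal selection uses 3 items.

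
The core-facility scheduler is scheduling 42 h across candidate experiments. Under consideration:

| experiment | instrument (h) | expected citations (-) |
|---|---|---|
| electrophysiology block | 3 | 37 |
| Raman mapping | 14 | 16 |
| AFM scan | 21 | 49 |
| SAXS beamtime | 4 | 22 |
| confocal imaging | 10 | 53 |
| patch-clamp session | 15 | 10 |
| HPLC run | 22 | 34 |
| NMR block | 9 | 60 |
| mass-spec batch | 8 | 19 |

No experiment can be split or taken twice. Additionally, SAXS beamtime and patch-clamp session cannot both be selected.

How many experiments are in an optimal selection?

Optimal total is 191.
For example electrophysiology block + SAXS beamtime + confocal imaging + NMR block + mass-spec batch achieves it, using 34 h.
All optima have 5 experiments.

5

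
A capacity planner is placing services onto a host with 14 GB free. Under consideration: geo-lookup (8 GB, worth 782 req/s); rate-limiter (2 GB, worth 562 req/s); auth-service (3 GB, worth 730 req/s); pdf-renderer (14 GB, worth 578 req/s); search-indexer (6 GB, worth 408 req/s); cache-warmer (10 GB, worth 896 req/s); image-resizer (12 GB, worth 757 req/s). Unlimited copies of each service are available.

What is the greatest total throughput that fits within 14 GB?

3934

The ratio ordering already packs tightly: 7×rate-limiter, 14 GB, 3934.
That's the maximum — no swap from here does better than 3934.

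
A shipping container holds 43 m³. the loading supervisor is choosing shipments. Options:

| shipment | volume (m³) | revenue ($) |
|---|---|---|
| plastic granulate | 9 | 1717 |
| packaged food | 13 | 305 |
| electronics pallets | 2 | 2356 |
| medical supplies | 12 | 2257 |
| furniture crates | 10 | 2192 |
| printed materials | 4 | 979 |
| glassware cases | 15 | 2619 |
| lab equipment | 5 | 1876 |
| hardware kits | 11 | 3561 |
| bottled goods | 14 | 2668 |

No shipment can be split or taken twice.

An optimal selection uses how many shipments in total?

The maximum revenue within 43 m³ is 12746.
For example plastic granulate + electronics pallets + medical supplies + printed materials + lab equipment + hardware kits achieves it, using 43 m³.
Any selection reaching 12746 contains exactly 6 shipments.

6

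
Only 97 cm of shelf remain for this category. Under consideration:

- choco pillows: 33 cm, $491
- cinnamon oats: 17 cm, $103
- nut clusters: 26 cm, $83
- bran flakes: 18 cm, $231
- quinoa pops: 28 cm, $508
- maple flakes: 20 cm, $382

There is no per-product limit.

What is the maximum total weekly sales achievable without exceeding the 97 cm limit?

1780

Ranking by ratio (weekly sales/cm): maple flakes 19.10, quinoa pops 18.14, choco pillows 14.88, bran flakes 12.83.
Taking the top-ratio products first gives cinnamon oats + 4×maple flakes for 1631 (97 cm).
The 57 cm tied up in cinnamon oats and 2×maple flakes is better spent on 2×quinoa pops — total rises to 1780 (96 cm).
The spare 1 cm is too small for any remaining product, and no exchange beats 1780.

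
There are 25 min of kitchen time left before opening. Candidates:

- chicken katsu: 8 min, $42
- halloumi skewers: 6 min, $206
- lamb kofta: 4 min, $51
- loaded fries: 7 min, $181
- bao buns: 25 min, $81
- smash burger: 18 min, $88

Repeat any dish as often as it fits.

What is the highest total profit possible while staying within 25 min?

824

Best packing: 4×halloumi skewers — 24 min, 824 total.
Nothing else within 25 min beats 824.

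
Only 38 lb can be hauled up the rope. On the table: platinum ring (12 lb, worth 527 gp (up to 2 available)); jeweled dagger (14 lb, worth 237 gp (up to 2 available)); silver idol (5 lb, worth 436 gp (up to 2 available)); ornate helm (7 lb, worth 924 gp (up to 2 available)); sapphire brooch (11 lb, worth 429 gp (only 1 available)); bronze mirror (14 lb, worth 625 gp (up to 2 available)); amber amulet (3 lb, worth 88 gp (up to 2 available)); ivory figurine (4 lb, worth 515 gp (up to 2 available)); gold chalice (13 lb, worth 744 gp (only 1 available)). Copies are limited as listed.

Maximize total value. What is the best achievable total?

3926

Taking 2×silver idol + 2×ornate helm + 2×amber amulet + 2×ivory figurine: 38 lb used, 3926 in value.
Nothing else within 38 lb beats 3926.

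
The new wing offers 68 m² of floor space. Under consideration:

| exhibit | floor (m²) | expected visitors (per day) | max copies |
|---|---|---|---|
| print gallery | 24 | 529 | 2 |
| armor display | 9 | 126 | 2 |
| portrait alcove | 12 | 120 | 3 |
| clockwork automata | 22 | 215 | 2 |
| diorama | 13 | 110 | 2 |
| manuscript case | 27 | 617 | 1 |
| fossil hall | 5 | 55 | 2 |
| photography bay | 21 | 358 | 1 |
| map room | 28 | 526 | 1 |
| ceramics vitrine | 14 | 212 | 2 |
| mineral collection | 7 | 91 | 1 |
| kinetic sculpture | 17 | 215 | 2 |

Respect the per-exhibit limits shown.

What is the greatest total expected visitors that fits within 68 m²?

1363

By expected visitors per m²: manuscript case 22.85, print gallery 22.04, map room 18.79, photography bay 17.05 lead.
The ratio heuristic lands on print gallery + manuscript case + ceramics vitrine (1358) but leaves 3 m² idle.
Replace ceramics vitrine with armor display + mineral collection: the trade gains 5 net, giving 1363 at 67 m².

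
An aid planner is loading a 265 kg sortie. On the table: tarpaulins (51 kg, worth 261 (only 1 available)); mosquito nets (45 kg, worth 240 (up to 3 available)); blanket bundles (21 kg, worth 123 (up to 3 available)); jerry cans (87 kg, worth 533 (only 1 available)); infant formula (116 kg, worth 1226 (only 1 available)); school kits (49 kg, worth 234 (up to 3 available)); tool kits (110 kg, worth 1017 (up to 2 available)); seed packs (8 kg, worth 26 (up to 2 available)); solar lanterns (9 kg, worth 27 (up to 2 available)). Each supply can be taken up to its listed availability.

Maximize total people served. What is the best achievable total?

Density check — infant formula 10.57, tool kits 9.25, jerry cans 6.13, blanket bundles 5.86 are the best per kg.
Filling by ratio: blanket bundles + infant formula + tool kits + 2×seed packs for 2418, with 2 kg left unused.
Replace 2×seed packs with 2×solar lanterns: the trade gains 2 net, giving 2420 at 265 kg.

2420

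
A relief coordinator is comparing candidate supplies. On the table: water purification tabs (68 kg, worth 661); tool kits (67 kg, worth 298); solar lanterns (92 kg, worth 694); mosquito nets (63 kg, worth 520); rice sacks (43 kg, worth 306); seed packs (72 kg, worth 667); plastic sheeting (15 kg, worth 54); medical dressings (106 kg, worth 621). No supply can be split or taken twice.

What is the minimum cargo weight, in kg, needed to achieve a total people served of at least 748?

Minimise kg subject to total people served ≥ 748.
mosquito nets + rice sacks: 826 people served at 106 kg.
Any bundle with less than 106 kg falls short of 748.

106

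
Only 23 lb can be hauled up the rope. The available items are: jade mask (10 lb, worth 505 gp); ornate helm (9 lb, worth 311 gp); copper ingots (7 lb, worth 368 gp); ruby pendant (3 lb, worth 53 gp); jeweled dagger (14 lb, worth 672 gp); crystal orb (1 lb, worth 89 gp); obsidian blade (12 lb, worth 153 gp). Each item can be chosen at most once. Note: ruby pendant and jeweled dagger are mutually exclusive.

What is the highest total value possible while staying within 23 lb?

1129

By value per lb: crystal orb 89.00, copper ingots 52.57, jade mask 50.50, jeweled dagger 48.00 lead.
A density-first pass picks jade mask + copper ingots + ruby pendant + crystal orb — 1015 at 21 lb.
The 13 lb tied up in jade mask and ruby pendant is better spent on jeweled dagger — total rises to 1129 (22 lb).
The closest alternative, copper ingots + jeweled dagger, reaches only 1040.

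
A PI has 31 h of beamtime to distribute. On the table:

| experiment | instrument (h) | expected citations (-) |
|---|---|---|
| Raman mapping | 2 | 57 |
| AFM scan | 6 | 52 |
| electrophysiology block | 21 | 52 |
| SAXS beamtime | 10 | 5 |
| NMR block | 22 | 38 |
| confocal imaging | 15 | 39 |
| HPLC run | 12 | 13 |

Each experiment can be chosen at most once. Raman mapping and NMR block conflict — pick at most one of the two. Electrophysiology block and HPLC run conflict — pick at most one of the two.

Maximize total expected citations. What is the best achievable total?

161

A density-first pass picks Raman mapping + AFM scan + confocal imaging — 148 at 23 h.
Replace confocal imaging with electrophysiology block: the trade gains 13 net, giving 161 at 29 h.
That's the maximum — no feasible swap from here does better than 161.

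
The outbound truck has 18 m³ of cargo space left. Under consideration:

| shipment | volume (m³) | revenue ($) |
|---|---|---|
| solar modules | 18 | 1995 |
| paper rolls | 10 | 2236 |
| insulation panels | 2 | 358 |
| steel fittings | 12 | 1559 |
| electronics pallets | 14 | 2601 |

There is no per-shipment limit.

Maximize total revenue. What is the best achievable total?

3668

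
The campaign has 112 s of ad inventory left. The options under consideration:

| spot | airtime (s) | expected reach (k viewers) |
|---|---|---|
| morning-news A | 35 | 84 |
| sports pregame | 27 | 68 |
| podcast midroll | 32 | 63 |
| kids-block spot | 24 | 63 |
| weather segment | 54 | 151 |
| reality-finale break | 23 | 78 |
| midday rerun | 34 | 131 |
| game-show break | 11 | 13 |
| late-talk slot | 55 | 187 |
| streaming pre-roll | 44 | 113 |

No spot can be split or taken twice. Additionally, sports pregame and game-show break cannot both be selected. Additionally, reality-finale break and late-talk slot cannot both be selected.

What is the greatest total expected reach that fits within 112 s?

360

Best packing: weather segment + reality-finale break + midday rerun — 111 s, 360 total.
Nothing else feasible within 112 s beats 360.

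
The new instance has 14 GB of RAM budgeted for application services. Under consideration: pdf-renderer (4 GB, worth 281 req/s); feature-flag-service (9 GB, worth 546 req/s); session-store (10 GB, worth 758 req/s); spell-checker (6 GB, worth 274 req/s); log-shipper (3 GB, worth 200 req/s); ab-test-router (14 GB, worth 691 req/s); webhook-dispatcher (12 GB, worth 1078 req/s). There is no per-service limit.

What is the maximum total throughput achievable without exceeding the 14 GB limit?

Best packing: webhook-dispatcher — 12 GB, 1078 total.

1078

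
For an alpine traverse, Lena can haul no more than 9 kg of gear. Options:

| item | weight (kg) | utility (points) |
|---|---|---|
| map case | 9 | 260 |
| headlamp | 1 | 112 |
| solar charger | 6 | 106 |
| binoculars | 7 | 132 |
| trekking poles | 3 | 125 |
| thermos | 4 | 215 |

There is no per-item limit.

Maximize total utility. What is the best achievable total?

1008

Taking 9×headlamp: 9 kg used, 1008 in utility.
That's the maximum — no swap from here does better than 1008.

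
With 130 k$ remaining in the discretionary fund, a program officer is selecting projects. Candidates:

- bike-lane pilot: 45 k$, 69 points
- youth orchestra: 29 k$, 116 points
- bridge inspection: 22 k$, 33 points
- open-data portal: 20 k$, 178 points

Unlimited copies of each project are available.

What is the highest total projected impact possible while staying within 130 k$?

1068

Ranking by ratio (projected impact/k$): open-data portal 8.90, youth orchestra 4.00, bike-lane pilot 1.53.
The ratio ordering already packs tightly: 6×open-data portal, 120 k$, 1068.
That's the maximum — no swap from here does better than 1068.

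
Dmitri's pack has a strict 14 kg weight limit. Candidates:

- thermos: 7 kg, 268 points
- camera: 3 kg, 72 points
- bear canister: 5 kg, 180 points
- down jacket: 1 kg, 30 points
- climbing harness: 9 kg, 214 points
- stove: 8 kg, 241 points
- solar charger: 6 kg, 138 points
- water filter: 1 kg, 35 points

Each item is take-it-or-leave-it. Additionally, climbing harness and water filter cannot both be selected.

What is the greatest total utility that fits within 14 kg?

513

By utility per kg: thermos 38.29, bear canister 36.00, water filter 35.00 lead.
The ratio ordering already packs tightly: thermos + bear canister + down jacket + water filter, 14 kg, 513.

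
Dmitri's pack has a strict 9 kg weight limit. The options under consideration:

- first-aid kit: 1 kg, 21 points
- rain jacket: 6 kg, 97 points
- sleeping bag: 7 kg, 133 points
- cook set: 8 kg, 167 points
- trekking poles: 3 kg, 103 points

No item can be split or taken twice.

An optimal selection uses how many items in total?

The maximum utility within 9 kg is 200.
rain jacket + trekking poles hits 200 at 9 kg.
Any selection reaching 200 contains exactly 2 items.

2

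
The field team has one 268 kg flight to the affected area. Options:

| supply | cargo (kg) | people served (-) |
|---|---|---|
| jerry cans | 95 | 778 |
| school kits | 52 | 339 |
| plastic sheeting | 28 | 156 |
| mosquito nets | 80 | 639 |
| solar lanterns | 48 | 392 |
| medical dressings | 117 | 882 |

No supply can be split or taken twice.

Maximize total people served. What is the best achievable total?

2052

By people served per kg: jerry cans 8.19, solar lanterns 8.17, mosquito nets 7.99 lead.
Taking the top-ratio supplies first gives jerry cans + plastic sheeting + mosquito nets + solar lanterns for 1965 (251 kg).
The 108 kg tied up in plastic sheeting and mosquito nets is better spent on medical dressings — total rises to 2052 (260 kg).
The closest alternative, jerry cans + school kits + medical dressings, reaches only 1999.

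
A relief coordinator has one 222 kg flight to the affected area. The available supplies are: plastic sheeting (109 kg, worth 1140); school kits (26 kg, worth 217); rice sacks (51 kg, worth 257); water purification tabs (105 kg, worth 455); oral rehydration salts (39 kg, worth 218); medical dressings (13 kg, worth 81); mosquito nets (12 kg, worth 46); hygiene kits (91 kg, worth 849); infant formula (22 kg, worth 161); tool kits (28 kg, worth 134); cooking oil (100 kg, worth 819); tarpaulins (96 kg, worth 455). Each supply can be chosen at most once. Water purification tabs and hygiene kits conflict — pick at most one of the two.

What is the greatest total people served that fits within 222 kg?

2150

Best packing: plastic sheeting + hygiene kits + infant formula — 222 kg, 2150 total.
Nothing else feasible within 222 kg beats 2150.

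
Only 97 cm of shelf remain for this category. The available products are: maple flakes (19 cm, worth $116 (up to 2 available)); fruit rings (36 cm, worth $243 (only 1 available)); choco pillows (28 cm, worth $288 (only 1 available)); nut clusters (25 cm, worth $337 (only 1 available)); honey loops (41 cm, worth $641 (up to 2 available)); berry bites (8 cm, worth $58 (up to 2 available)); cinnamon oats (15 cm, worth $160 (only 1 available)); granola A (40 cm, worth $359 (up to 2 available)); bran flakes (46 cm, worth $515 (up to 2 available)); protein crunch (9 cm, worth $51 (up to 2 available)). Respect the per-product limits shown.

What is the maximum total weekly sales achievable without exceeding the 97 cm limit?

1442

By weekly sales per cm: honey loops 15.63, nut clusters 13.48, bran flakes 11.20, cinnamon oats 10.67 lead.
2×honey loops + cinnamon oats uses 97 of the 97 cm and totals 1442.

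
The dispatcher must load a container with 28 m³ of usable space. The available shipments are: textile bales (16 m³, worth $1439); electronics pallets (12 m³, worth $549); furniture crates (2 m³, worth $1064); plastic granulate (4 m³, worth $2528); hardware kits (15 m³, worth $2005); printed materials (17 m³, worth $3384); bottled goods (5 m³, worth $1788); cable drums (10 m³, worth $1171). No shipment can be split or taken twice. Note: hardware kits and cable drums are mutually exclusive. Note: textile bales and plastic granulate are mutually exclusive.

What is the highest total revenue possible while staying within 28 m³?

Furniture crates + plastic granulate + printed materials + bottled goods uses 28 of the 28 m³ and totals 8764.
The closest alternative, plastic granulate + printed materials + bottled goods, reaches only 7700.

8764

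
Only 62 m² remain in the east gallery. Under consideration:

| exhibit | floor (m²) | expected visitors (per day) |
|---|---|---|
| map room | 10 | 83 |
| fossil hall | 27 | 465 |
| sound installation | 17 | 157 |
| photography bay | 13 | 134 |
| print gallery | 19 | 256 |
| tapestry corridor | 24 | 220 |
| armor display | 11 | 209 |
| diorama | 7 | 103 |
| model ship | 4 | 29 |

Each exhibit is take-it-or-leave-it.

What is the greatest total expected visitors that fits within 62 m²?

959

By expected visitors per m²: armor display 19.00, fossil hall 17.22, diorama 14.71, print gallery 13.47 lead.
Taking the top-ratio exhibits first gives fossil hall + photography bay + armor display + diorama + model ship for 940 (62 m²).
Dropping photography bay and diorama frees 20 m²; slotting in print gallery (19 m²) lifts the total to 959 at 61 m².
The closest alternative, fossil hall + photography bay + armor display + diorama + model ship, reaches only 940.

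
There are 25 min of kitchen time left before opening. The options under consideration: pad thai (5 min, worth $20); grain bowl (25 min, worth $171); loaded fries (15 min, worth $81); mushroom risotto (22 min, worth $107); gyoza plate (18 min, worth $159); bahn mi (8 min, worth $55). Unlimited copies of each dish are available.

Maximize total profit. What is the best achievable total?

Pad thai + gyoza plate uses 23 of the 25 min and totals 179.
No other feasible combination exceeds 179.

179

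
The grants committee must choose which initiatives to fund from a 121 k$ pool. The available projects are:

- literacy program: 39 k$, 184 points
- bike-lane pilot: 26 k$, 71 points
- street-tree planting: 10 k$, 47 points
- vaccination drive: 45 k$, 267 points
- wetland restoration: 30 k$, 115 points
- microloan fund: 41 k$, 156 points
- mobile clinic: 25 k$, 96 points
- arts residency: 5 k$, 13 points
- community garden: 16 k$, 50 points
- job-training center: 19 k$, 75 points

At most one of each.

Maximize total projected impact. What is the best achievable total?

The ratio heuristic lands on literacy program + street-tree planting + vaccination drive + arts residency + job-training center (586) but leaves 3 k$ idle.
Dropping arts residency and job-training center frees 24 k$; slotting in mobile clinic (25 k$) lifts the total to 594 at 119 k$.

594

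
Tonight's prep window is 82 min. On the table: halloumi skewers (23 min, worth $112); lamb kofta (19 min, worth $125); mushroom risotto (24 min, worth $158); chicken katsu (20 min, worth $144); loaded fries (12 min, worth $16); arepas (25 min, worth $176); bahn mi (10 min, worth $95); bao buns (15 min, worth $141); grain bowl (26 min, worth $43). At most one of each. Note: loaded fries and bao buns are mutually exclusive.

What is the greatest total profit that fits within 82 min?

Lamb kofta + chicken katsu + arepas + bao buns uses 79 of the 82 min and totals 586.
Nothing else feasible within 82 min beats 586.

586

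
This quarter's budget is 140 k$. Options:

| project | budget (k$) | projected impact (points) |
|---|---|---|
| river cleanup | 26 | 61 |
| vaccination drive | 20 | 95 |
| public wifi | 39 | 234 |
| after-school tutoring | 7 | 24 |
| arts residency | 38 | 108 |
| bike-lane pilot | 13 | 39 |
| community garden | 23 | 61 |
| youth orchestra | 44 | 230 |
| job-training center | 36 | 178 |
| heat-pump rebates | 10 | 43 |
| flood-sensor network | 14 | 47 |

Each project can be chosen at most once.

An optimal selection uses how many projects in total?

Optimal total is 737.
vaccination drive + public wifi + youth orchestra + job-training center hits 737 at 139 k$.
Any selection reaching 737 contains exactly 4 projects.

4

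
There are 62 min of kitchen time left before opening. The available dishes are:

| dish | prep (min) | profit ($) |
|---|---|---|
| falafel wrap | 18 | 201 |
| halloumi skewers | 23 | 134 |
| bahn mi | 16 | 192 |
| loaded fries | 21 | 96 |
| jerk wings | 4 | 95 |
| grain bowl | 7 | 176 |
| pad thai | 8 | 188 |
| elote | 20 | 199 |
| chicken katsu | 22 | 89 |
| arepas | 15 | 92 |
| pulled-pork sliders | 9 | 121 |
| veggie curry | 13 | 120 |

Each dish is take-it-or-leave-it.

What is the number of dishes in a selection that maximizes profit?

The maximum profit within 62 min is 973.
For example falafel wrap + bahn mi + jerk wings + grain bowl + pad thai + pulled-pork sliders achieves it, using 62 min.
All optima have 6 dishes.

6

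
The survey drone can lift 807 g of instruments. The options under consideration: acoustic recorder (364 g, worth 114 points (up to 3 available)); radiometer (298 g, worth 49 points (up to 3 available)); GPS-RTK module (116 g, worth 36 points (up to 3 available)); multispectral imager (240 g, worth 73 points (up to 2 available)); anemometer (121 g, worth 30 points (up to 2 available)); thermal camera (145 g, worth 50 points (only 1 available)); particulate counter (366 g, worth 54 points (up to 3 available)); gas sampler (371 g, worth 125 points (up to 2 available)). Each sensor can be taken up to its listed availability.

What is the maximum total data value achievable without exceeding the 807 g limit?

By data value per g: thermal camera 0.34, gas sampler 0.34, acoustic recorder 0.31 lead.
A density-first pass picks 2×GPS-RTK module + thermal camera + gas sampler — 247 at 748 g.
Replace 2×GPS-RTK module and thermal camera with gas sampler: the trade gains 3 net, giving 250 at 742 g.
Every other selection either busts 807 g or exceeds an availability limit or fails to beat 250.

250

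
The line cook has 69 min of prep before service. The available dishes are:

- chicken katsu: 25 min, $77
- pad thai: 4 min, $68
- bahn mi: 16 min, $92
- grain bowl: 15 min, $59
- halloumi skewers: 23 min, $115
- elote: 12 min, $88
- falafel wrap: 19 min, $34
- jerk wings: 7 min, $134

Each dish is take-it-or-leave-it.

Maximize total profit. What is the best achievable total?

497

Ranking by ratio (profit/min): jerk wings 19.14, pad thai 17.00, elote 7.33, bahn mi 5.75.
Taking pad thai + bahn mi + halloumi skewers + elote + jerk wings: 62 min used, 497 in profit.
The closest alternative, pad thai + bahn mi + grain bowl + halloumi skewers + jerk wings, reaches only 468.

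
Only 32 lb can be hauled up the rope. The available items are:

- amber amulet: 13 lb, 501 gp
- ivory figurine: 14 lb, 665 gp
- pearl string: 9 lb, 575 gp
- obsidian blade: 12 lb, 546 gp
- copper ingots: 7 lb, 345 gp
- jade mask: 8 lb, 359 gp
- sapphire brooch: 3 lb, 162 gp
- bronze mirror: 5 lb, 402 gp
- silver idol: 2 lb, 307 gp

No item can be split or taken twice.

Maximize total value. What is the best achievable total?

1992

By value per lb: silver idol 153.50, bronze mirror 80.40, pearl string 63.89 lead.
A density-first pass picks pearl string + copper ingots + sapphire brooch + bronze mirror + silver idol — 1791 at 26 lb.
Replace copper ingots with obsidian blade: the trade gains 201 net, giving 1992 at 31 lb.
Every other selection either busts 32 lb or fails to beat 1992.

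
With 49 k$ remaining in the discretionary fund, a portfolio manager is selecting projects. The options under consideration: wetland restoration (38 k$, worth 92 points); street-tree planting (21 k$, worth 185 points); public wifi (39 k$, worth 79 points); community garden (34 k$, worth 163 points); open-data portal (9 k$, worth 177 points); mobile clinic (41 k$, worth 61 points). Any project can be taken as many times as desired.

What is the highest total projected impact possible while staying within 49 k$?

885

5×open-data portal uses 45 of the 49 k$ and totals 885.
That's the maximum — no swap from here does better than 885.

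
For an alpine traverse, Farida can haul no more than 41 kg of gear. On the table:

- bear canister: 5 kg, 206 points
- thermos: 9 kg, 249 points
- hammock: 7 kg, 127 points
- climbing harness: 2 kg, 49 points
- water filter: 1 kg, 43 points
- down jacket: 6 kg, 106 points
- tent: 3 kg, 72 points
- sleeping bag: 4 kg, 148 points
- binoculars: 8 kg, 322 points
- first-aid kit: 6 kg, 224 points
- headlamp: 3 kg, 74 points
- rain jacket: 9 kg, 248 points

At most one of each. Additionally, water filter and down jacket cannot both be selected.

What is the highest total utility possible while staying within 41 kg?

1397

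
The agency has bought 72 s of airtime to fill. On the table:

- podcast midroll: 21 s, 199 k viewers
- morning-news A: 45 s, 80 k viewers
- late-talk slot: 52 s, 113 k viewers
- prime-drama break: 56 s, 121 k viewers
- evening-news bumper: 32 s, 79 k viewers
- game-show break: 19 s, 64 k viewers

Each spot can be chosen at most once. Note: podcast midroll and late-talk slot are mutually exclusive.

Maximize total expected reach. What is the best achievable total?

342

Best packing: podcast midroll + evening-news bumper + game-show break — 72 s, 342 total.
An exhaustive check of the 64 subsets confirms 342.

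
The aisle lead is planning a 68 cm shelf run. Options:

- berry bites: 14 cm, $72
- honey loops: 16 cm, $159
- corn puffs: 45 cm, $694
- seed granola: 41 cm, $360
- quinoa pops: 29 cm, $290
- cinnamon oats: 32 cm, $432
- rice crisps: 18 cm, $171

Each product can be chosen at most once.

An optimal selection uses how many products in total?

2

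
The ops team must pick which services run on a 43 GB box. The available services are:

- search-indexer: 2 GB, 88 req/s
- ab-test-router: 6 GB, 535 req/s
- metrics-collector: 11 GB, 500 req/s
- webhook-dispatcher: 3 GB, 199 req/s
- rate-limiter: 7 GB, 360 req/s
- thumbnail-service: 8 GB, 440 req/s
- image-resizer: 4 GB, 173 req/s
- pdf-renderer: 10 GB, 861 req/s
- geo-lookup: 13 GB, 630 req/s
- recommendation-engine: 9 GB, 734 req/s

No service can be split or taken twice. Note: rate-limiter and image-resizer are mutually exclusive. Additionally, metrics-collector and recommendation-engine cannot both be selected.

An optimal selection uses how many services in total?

Optimal total is 3129.
One optimal bundle: ab-test-router + webhook-dispatcher + rate-limiter + thumbnail-service + pdf-renderer + recommendation-engine (43 GB).
Any selection reaching 3129 contains exactly 6 services.

6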